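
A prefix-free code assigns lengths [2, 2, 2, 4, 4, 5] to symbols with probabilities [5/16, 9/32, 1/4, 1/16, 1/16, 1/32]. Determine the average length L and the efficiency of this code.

Average length L = Σ p_i × l_i = 2.3438 bits
Entropy H = 2.1954 bits
Efficiency η = H/L × 100% = 93.67%


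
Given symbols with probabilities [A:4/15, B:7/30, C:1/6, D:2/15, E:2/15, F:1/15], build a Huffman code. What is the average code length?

Huffman tree construction:
Combine smallest probabilities repeatedly
Resulting codes:
  A: 10 (length 2)
  B: 01 (length 2)
  C: 111 (length 3)
  D: 001 (length 3)
  E: 110 (length 3)
  F: 000 (length 3)
Average length = Σ p(s) × length(s) = 2.5000 bits


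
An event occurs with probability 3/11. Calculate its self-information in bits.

Information content I(x) = -log₂(p(x))
I = -log₂(3/11) = -log₂(0.2727)
I = 1.8745 bits


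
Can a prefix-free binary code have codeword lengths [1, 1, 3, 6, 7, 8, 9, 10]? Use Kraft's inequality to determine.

Kraft inequality: Σ 2^(-l_i) ≤ 1 for prefix-free code
Calculating: 2^(-1) + 2^(-1) + 2^(-3) + 2^(-6) + 2^(-7) + 2^(-8) + 2^(-9) + 2^(-10)
= 0.5 + 0.5 + 0.125 + 0.015625 + 0.0078125 + 0.00390625 + 0.001953125 + 0.0009765625
= 1.1553
Since 1.1553 > 1, prefix-free code does not exist


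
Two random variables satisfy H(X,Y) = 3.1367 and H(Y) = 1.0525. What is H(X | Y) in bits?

Chain rule: H(X,Y) = H(X|Y) + H(Y)
H(X|Y) = H(X,Y) - H(Y) = 3.1367 - 1.0525 = 2.0842 bits


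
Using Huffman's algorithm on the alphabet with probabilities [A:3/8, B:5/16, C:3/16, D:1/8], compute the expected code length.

Huffman tree construction:
Combine smallest probabilities repeatedly
Resulting codes:
  A: 0 (length 1)
  B: 10 (length 2)
  C: 111 (length 3)
  D: 110 (length 3)
Average length = Σ p(s) × length(s) = 1.9375 bits


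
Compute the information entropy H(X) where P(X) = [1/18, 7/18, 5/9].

H(X) = -Σ p(x) log₂ p(x)
  -1/18 × log₂(1/18) = 0.2317
  -7/18 × log₂(7/18) = 0.5299
  -5/9 × log₂(5/9) = 0.4711
H(X) = 1.2327 bits


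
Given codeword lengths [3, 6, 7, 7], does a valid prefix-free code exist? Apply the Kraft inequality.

Kraft inequality: Σ 2^(-l_i) ≤ 1 for prefix-free code
Calculating: 2^(-3) + 2^(-6) + 2^(-7) + 2^(-7)
= 0.125 + 0.015625 + 0.0078125 + 0.0078125
= 0.1562
Since 0.1562 ≤ 1, prefix-free code exists


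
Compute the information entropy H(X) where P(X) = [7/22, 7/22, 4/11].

H(X) = -Σ p(x) log₂ p(x)
  -7/22 × log₂(7/22) = 0.5257
  -7/22 × log₂(7/22) = 0.5257
  -4/11 × log₂(4/11) = 0.5307
H(X) = 1.5820 bits


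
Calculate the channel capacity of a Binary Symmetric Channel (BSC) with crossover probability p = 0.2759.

For BSC with error probability p:
C = 1 - H(p) where H(p) is binary entropy
H(0.2759) = -0.2759 × log₂(0.2759) - 0.7241 × log₂(0.7241)
H(p) = 0.8498
C = 1 - 0.8498 = 0.1502 bits/use


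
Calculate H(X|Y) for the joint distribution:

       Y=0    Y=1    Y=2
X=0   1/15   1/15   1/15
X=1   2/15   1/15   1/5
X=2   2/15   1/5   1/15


H(X|Y) = Σ_y p(y) H(X|Y=y)
  p(Y=0) = 1/3, H(X|Y=0) = 1.5219
  p(Y=1) = 1/3, H(X|Y=1) = 1.3710
  p(Y=2) = 1/3, H(X|Y=2) = 1.3710
H(X|Y) = 0.3333×1.5219 + 0.3333×1.3710 + 0.3333×1.3710 = 1.4213 bits


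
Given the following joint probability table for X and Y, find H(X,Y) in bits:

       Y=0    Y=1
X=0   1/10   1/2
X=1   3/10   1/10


H(X,Y) = -Σ p(x,y) log₂ p(x,y)
  p(0,0)=1/10: -0.1000 × log₂(0.1000) = 0.3322
  p(0,1)=1/2: -0.5000 × log₂(0.5000) = 0.5000
  p(1,0)=3/10: -0.3000 × log₂(0.3000) = 0.5211
  p(1,1)=1/10: -0.1000 × log₂(0.1000) = 0.3322
H(X,Y) = 1.6855 bits


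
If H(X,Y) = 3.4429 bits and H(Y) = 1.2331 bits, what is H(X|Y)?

Chain rule: H(X,Y) = H(X|Y) + H(Y)
H(X|Y) = H(X,Y) - H(Y) = 3.4429 - 1.2331 = 2.2098 bits


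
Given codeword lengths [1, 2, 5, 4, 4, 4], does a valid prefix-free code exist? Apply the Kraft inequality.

Kraft inequality: Σ 2^(-l_i) ≤ 1 for prefix-free code
Calculating: 2^(-1) + 2^(-2) + 2^(-5) + 2^(-4) + 2^(-4) + 2^(-4)
= 0.5 + 0.25 + 0.03125 + 0.0625 + 0.0625 + 0.0625
= 0.9688
Since 0.9688 ≤ 1, prefix-free code exists


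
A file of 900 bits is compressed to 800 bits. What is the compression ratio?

Compression ratio = Original / Compressed
= 900 / 800 = 1.12:1


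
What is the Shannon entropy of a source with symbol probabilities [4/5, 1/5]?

H(X) = -Σ p(x) log₂ p(x)
  -4/5 × log₂(4/5) = 0.2575
  -1/5 × log₂(1/5) = 0.4644
H(X) = 0.7219 bits


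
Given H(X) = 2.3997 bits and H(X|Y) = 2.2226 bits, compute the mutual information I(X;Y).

I(X;Y) = H(X) - H(X|Y)
I(X;Y) = 2.3997 - 2.2226 = 0.1771 bits


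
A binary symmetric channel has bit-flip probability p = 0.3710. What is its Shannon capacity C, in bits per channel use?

For BSC with error probability p:
C = 1 - H(p) where H(p) is binary entropy
H(0.3710) = -0.3710 × log₂(0.3710) - 0.6290 × log₂(0.6290)
H(p) = 0.9514
C = 1 - 0.9514 = 0.0486 bits/use


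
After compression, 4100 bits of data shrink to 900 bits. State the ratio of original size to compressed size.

Compression ratio = Original / Compressed
= 4100 / 900 = 4.56:1


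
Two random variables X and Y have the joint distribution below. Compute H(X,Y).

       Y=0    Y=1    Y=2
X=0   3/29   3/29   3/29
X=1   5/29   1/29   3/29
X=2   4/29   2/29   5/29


H(X,Y) = -Σ p(x,y) log₂ p(x,y)
  p(0,0)=3/29: -0.1034 × log₂(0.1034) = 0.3386
  p(0,1)=3/29: -0.1034 × log₂(0.1034) = 0.3386
  p(0,2)=3/29: -0.1034 × log₂(0.1034) = 0.3386
  p(1,0)=5/29: -0.1724 × log₂(0.1724) = 0.4373
  p(1,1)=1/29: -0.0345 × log₂(0.0345) = 0.1675
  p(1,2)=3/29: -0.1034 × log₂(0.1034) = 0.3386
  p(2,0)=4/29: -0.1379 × log₂(0.1379) = 0.3942
  p(2,1)=2/29: -0.0690 × log₂(0.0690) = 0.2661
  p(2,2)=5/29: -0.1724 × log₂(0.1724) = 0.4373
H(X,Y) = 3.0566 bits


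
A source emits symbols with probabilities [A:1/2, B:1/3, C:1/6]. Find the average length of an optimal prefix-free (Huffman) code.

Huffman tree construction:
Combine smallest probabilities repeatedly
Resulting codes:
  A: 0 (length 1)
  B: 11 (length 2)
  C: 10 (length 2)
Average length = Σ p(s) × length(s) = 1.5000 bits


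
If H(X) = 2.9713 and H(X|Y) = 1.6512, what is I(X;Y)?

I(X;Y) = H(X) - H(X|Y)
I(X;Y) = 2.9713 - 1.6512 = 1.3201 bits


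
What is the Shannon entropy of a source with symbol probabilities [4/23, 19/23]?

H(X) = -Σ p(x) log₂ p(x)
  -4/23 × log₂(4/23) = 0.4389
  -19/23 × log₂(19/23) = 0.2277
H(X) = 0.6666 bits


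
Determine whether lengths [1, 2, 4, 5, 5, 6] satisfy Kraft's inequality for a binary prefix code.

Kraft inequality: Σ 2^(-l_i) ≤ 1 for prefix-free code
Calculating: 2^(-1) + 2^(-2) + 2^(-4) + 2^(-5) + 2^(-5) + 2^(-6)
= 0.5 + 0.25 + 0.0625 + 0.03125 + 0.03125 + 0.015625
= 0.8906
Since 0.8906 ≤ 1, prefix-free code exists


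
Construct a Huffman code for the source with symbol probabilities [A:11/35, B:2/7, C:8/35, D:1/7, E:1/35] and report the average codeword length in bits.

Huffman tree construction:
Combine smallest probabilities repeatedly
Resulting codes:
  A: 11 (length 2)
  B: 10 (length 2)
  C: 01 (length 2)
  D: 001 (length 3)
  E: 000 (length 3)
Average length = Σ p(s) × length(s) = 2.1714 bits


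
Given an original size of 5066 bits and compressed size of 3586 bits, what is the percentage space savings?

Space savings = (1 - Compressed/Original) × 100%
= (1 - 3586/5066) × 100%
= 29.21%


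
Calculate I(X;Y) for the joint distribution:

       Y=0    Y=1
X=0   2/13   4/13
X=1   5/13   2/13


H(X) = 0.9957, H(Y) = 0.9957, H(X,Y) = 1.8843
I(X;Y) = H(X) + H(Y) - H(X,Y) = 0.1071 bits


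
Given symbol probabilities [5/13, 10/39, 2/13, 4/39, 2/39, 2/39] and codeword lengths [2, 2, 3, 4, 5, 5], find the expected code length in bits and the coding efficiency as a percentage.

Average length L = Σ p_i × l_i = 2.6667 bits
Entropy H = 2.2256 bits
Efficiency η = H/L × 100% = 83.46%


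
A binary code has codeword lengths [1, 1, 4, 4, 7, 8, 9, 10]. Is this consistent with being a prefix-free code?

Kraft inequality: Σ 2^(-l_i) ≤ 1 for prefix-free code
Calculating: 2^(-1) + 2^(-1) + 2^(-4) + 2^(-4) + 2^(-7) + 2^(-8) + 2^(-9) + 2^(-10)
= 0.5 + 0.5 + 0.0625 + 0.0625 + 0.0078125 + 0.00390625 + 0.001953125 + 0.0009765625
= 1.1396
Since 1.1396 > 1, prefix-free code does not exist


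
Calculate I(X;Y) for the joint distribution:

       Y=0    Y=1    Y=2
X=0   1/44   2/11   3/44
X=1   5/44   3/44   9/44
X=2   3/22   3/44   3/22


H(X) = 1.5706, H(Y) = 1.5644, H(X,Y) = 2.9725
I(X;Y) = H(X) + H(Y) - H(X,Y) = 0.1624 bits


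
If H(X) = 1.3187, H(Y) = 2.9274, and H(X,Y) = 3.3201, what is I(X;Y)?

I(X;Y) = H(X) + H(Y) - H(X,Y)
I(X;Y) = 1.3187 + 2.9274 - 3.3201 = 0.926 bits


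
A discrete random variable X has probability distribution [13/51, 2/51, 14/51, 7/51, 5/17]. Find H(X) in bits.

H(X) = -Σ p(x) log₂ p(x)
  -13/51 × log₂(13/51) = 0.5027
  -2/51 × log₂(2/51) = 0.1832
  -14/51 × log₂(14/51) = 0.5120
  -7/51 × log₂(7/51) = 0.3932
  -5/17 × log₂(5/17) = 0.5193
H(X) = 2.1104 bits


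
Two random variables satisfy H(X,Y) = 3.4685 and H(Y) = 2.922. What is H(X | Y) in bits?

Chain rule: H(X,Y) = H(X|Y) + H(Y)
H(X|Y) = H(X,Y) - H(Y) = 3.4685 - 2.922 = 0.5465 bits


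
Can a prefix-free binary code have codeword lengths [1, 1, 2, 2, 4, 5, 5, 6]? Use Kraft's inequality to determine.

Kraft inequality: Σ 2^(-l_i) ≤ 1 for prefix-free code
Calculating: 2^(-1) + 2^(-1) + 2^(-2) + 2^(-2) + 2^(-4) + 2^(-5) + 2^(-5) + 2^(-6)
= 0.5 + 0.5 + 0.25 + 0.25 + 0.0625 + 0.03125 + 0.03125 + 0.015625
= 1.6406
Since 1.6406 > 1, prefix-free code does not exist


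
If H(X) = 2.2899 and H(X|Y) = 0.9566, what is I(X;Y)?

I(X;Y) = H(X) - H(X|Y)
I(X;Y) = 2.2899 - 0.9566 = 1.3333 bits


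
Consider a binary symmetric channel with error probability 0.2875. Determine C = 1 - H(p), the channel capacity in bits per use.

For BSC with error probability p:
C = 1 - H(p) where H(p) is binary entropy
H(0.2875) = -0.2875 × log₂(0.2875) - 0.7125 × log₂(0.7125)
H(p) = 0.8655
C = 1 - 0.8655 = 0.1345 bits/use


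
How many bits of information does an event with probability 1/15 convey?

Information content I(x) = -log₂(p(x))
I = -log₂(1/15) = -log₂(0.0667)
I = 3.9069 bits


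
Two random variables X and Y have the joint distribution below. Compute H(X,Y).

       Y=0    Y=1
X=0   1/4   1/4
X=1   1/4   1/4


H(X,Y) = -Σ p(x,y) log₂ p(x,y)
  p(0,0)=1/4: -0.2500 × log₂(0.2500) = 0.5000
  p(0,1)=1/4: -0.2500 × log₂(0.2500) = 0.5000
  p(1,0)=1/4: -0.2500 × log₂(0.2500) = 0.5000
  p(1,1)=1/4: -0.2500 × log₂(0.2500) = 0.5000
H(X,Y) = 2.0000 bits


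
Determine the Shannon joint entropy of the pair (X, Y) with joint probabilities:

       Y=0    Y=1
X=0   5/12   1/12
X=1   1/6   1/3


H(X,Y) = -Σ p(x,y) log₂ p(x,y)
  p(0,0)=5/12: -0.4167 × log₂(0.4167) = 0.5263
  p(0,1)=1/12: -0.0833 × log₂(0.0833) = 0.2987
  p(1,0)=1/6: -0.1667 × log₂(0.1667) = 0.4308
  p(1,1)=1/3: -0.3333 × log₂(0.3333) = 0.5283
H(X,Y) = 1.7842 bits


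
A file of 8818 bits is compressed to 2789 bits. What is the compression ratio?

Compression ratio = Original / Compressed
= 8818 / 2789 = 3.16:1


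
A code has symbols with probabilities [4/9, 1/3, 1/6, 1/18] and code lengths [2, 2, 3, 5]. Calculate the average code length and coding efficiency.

Average length L = Σ p_i × l_i = 2.3333 bits
Entropy H = 1.7108 bits
Efficiency η = H/L × 100% = 73.32%


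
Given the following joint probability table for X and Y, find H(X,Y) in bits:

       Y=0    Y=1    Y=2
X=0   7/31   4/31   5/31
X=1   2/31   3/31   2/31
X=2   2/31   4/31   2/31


H(X,Y) = -Σ p(x,y) log₂ p(x,y)
  p(0,0)=7/31: -0.2258 × log₂(0.2258) = 0.4848
  p(0,1)=4/31: -0.1290 × log₂(0.1290) = 0.3812
  p(0,2)=5/31: -0.1613 × log₂(0.1613) = 0.4246
  p(1,0)=2/31: -0.0645 × log₂(0.0645) = 0.2551
  p(1,1)=3/31: -0.0968 × log₂(0.0968) = 0.3261
  p(1,2)=2/31: -0.0645 × log₂(0.0645) = 0.2551
  p(2,0)=2/31: -0.0645 × log₂(0.0645) = 0.2551
  p(2,1)=4/31: -0.1290 × log₂(0.1290) = 0.3812
  p(2,2)=2/31: -0.0645 × log₂(0.0645) = 0.2551
H(X,Y) = 3.0182 bits


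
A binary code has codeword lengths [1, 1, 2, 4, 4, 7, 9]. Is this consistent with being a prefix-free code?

Kraft inequality: Σ 2^(-l_i) ≤ 1 for prefix-free code
Calculating: 2^(-1) + 2^(-1) + 2^(-2) + 2^(-4) + 2^(-4) + 2^(-7) + 2^(-9)
= 0.5 + 0.5 + 0.25 + 0.0625 + 0.0625 + 0.0078125 + 0.001953125
= 1.3848
Since 1.3848 > 1, prefix-free code does not exist


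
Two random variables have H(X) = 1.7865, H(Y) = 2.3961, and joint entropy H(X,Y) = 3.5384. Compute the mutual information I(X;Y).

I(X;Y) = H(X) + H(Y) - H(X,Y)
I(X;Y) = 1.7865 + 2.3961 - 3.5384 = 0.6442 bits


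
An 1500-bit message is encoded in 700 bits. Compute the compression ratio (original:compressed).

Compression ratio = Original / Compressed
= 1500 / 700 = 2.14:1


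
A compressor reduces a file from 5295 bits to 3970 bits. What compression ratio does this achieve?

Compression ratio = Original / Compressed
= 5295 / 3970 = 1.33:1


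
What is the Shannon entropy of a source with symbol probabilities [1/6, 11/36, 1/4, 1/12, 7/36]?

H(X) = -Σ p(x) log₂ p(x)
  -1/6 × log₂(1/6) = 0.4308
  -11/36 × log₂(11/36) = 0.5227
  -1/4 × log₂(1/4) = 0.5000
  -1/12 × log₂(1/12) = 0.2987
  -7/36 × log₂(7/36) = 0.4594
H(X) = 2.2116 bits


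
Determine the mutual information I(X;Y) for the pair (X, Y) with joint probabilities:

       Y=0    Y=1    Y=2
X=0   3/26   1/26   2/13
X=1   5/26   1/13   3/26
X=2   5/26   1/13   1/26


H(X) = 1.5766, H(Y) = 1.4806, H(X,Y) = 2.9801
I(X;Y) = H(X) + H(Y) - H(X,Y) = 0.0771 bits


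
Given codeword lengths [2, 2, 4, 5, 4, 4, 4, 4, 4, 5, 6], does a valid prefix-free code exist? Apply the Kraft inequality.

Kraft inequality: Σ 2^(-l_i) ≤ 1 for prefix-free code
Calculating: 2^(-2) + 2^(-2) + 2^(-4) + 2^(-5) + 2^(-4) + 2^(-4) + 2^(-4) + 2^(-4) + 2^(-4) + 2^(-5) + 2^(-6)
= 0.25 + 0.25 + 0.0625 + 0.03125 + 0.0625 + 0.0625 + 0.0625 + 0.0625 + 0.0625 + 0.03125 + 0.015625
= 0.9531
Since 0.9531 ≤ 1, prefix-free code exists


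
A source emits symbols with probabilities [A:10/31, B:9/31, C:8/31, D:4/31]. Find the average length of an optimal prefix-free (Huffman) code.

Huffman tree construction:
Combine smallest probabilities repeatedly
Resulting codes:
  A: 11 (length 2)
  B: 10 (length 2)
  C: 01 (length 2)
  D: 00 (length 2)
Average length = Σ p(s) × length(s) = 2.0000 bits


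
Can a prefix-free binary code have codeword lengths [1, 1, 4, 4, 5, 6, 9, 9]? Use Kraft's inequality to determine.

Kraft inequality: Σ 2^(-l_i) ≤ 1 for prefix-free code
Calculating: 2^(-1) + 2^(-1) + 2^(-4) + 2^(-4) + 2^(-5) + 2^(-6) + 2^(-9) + 2^(-9)
= 0.5 + 0.5 + 0.0625 + 0.0625 + 0.03125 + 0.015625 + 0.001953125 + 0.001953125
= 1.1758
Since 1.1758 > 1, prefix-free code does not exist


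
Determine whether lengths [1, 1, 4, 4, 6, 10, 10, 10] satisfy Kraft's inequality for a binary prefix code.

Kraft inequality: Σ 2^(-l_i) ≤ 1 for prefix-free code
Calculating: 2^(-1) + 2^(-1) + 2^(-4) + 2^(-4) + 2^(-6) + 2^(-10) + 2^(-10) + 2^(-10)
= 0.5 + 0.5 + 0.0625 + 0.0625 + 0.015625 + 0.0009765625 + 0.0009765625 + 0.0009765625
= 1.1436
Since 1.1436 > 1, prefix-free code does not exist


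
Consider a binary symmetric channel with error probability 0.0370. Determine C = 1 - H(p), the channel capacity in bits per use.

For BSC with error probability p:
C = 1 - H(p) where H(p) is binary entropy
H(0.0370) = -0.0370 × log₂(0.0370) - 0.9630 × log₂(0.9630)
H(p) = 0.2284
C = 1 - 0.2284 = 0.7716 bits/use


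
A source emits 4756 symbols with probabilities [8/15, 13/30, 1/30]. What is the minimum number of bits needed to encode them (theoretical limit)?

Entropy H = 1.1700 bits/symbol
Minimum bits = H × n = 1.1700 × 4756
= 5564.68 bits


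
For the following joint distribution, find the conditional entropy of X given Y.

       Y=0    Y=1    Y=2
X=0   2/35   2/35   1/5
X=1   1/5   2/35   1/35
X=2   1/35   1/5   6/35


H(X|Y) = Σ_y p(y) H(X|Y=y)
  p(Y=0) = 2/7, H(X|Y=0) = 1.1568
  p(Y=1) = 11/35, H(X|Y=1) = 1.3093
  p(Y=2) = 2/5, H(X|Y=2) = 1.2958
H(X|Y) = 0.2857×1.1568 + 0.3143×1.3093 + 0.4000×1.2958 = 1.2603 bits


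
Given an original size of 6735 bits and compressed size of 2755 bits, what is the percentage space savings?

Space savings = (1 - Compressed/Original) × 100%
= (1 - 2755/6735) × 100%
= 59.09%


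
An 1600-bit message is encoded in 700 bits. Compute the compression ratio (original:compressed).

Compression ratio = Original / Compressed
= 1600 / 700 = 2.29:1


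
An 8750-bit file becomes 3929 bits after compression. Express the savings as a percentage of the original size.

Space savings = (1 - Compressed/Original) × 100%
= (1 - 3929/8750) × 100%
= 55.10%


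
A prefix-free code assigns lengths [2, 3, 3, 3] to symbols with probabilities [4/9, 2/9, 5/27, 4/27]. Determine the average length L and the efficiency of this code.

Average length L = Σ p_i × l_i = 2.5556 bits
Entropy H = 1.8609 bits
Efficiency η = H/L × 100% = 72.82%


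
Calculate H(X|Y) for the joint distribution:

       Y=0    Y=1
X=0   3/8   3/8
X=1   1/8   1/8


H(X|Y) = Σ_y p(y) H(X|Y=y)
  p(Y=0) = 1/2, H(X|Y=0) = 0.8113
  p(Y=1) = 1/2, H(X|Y=1) = 0.8113
H(X|Y) = 0.5000×0.8113 + 0.5000×0.8113 = 0.8113 bits


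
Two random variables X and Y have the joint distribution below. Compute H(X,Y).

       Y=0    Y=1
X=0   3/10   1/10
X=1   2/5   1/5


H(X,Y) = -Σ p(x,y) log₂ p(x,y)
  p(0,0)=3/10: -0.3000 × log₂(0.3000) = 0.5211
  p(0,1)=1/10: -0.1000 × log₂(0.1000) = 0.3322
  p(1,0)=2/5: -0.4000 × log₂(0.4000) = 0.5288
  p(1,1)=1/5: -0.2000 × log₂(0.2000) = 0.4644
H(X,Y) = 1.8464 bits


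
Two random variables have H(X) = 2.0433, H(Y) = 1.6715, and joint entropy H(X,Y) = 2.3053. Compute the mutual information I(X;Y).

I(X;Y) = H(X) + H(Y) - H(X,Y)
I(X;Y) = 2.0433 + 1.6715 - 2.3053 = 1.4095 bits


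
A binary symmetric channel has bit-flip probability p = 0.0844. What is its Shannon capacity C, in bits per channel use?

For BSC with error probability p:
C = 1 - H(p) where H(p) is binary entropy
H(0.0844) = -0.0844 × log₂(0.0844) - 0.9156 × log₂(0.9156)
H(p) = 0.4175
C = 1 - 0.4175 = 0.5825 bits/use


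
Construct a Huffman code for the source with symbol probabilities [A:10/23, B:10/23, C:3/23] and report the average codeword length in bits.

Huffman tree construction:
Combine smallest probabilities repeatedly
Resulting codes:
  A: 11 (length 2)
  B: 0 (length 1)
  C: 10 (length 2)
Average length = Σ p(s) × length(s) = 1.5652 bits


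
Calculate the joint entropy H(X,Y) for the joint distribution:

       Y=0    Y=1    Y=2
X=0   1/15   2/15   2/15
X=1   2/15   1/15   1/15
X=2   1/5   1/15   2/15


H(X,Y) = -Σ p(x,y) log₂ p(x,y)
  p(0,0)=1/15: -0.0667 × log₂(0.0667) = 0.2605
  p(0,1)=2/15: -0.1333 × log₂(0.1333) = 0.3876
  p(0,2)=2/15: -0.1333 × log₂(0.1333) = 0.3876
  p(1,0)=2/15: -0.1333 × log₂(0.1333) = 0.3876
  p(1,1)=1/15: -0.0667 × log₂(0.0667) = 0.2605
  p(1,2)=1/15: -0.0667 × log₂(0.0667) = 0.2605
  p(2,0)=1/5: -0.2000 × log₂(0.2000) = 0.4644
  p(2,1)=1/15: -0.0667 × log₂(0.0667) = 0.2605
  p(2,2)=2/15: -0.1333 × log₂(0.1333) = 0.3876
H(X,Y) = 3.0566 bits


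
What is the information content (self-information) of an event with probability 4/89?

Information content I(x) = -log₂(p(x))
I = -log₂(4/89) = -log₂(0.0449)
I = 4.4757 bits


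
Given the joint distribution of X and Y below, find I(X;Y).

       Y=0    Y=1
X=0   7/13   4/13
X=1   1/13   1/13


H(X) = 0.6194, H(Y) = 0.9612, H(X,Y) = 1.5734
I(X;Y) = H(X) + H(Y) - H(X,Y) = 0.0072 bits


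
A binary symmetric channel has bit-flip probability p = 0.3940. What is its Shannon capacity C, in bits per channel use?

For BSC with error probability p:
C = 1 - H(p) where H(p) is binary entropy
H(0.3940) = -0.3940 × log₂(0.3940) - 0.6060 × log₂(0.6060)
H(p) = 0.9673
C = 1 - 0.9673 = 0.0327 bits/use


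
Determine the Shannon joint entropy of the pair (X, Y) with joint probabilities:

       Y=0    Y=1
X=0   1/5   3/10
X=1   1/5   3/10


H(X,Y) = -Σ p(x,y) log₂ p(x,y)
  p(0,0)=1/5: -0.2000 × log₂(0.2000) = 0.4644
  p(0,1)=3/10: -0.3000 × log₂(0.3000) = 0.5211
  p(1,0)=1/5: -0.2000 × log₂(0.2000) = 0.4644
  p(1,1)=3/10: -0.3000 × log₂(0.3000) = 0.5211
H(X,Y) = 1.9710 bits


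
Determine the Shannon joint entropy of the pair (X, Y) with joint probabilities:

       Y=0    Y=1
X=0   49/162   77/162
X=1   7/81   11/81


H(X,Y) = -Σ p(x,y) log₂ p(x,y)
  p(0,0)=49/162: -0.3025 × log₂(0.3025) = 0.5218
  p(0,1)=77/162: -0.4753 × log₂(0.4753) = 0.5100
  p(1,0)=7/81: -0.0864 × log₂(0.0864) = 0.3053
  p(1,1)=11/81: -0.1358 × log₂(0.1358) = 0.3912
H(X,Y) = 1.7283 bits


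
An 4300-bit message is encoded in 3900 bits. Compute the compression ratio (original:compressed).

Compression ratio = Original / Compressed
= 4300 / 3900 = 1.10:1


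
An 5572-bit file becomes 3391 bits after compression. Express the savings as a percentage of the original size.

Space savings = (1 - Compressed/Original) × 100%
= (1 - 3391/5572) × 100%
= 39.14%


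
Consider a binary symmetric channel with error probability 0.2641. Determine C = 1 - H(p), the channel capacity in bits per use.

For BSC with error probability p:
C = 1 - H(p) where H(p) is binary entropy
H(0.2641) = -0.2641 × log₂(0.2641) - 0.7359 × log₂(0.7359)
H(p) = 0.8329
C = 1 - 0.8329 = 0.1671 bits/use


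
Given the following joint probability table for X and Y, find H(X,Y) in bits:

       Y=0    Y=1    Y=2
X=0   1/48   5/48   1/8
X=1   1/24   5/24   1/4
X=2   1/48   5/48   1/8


H(X,Y) = -Σ p(x,y) log₂ p(x,y)
  p(0,0)=1/48: -0.0208 × log₂(0.0208) = 0.1164
  p(0,1)=5/48: -0.1042 × log₂(0.1042) = 0.3399
  p(0,2)=1/8: -0.1250 × log₂(0.1250) = 0.3750
  p(1,0)=1/24: -0.0417 × log₂(0.0417) = 0.1910
  p(1,1)=5/24: -0.2083 × log₂(0.2083) = 0.4715
  p(1,2)=1/4: -0.2500 × log₂(0.2500) = 0.5000
  p(2,0)=1/48: -0.0208 × log₂(0.0208) = 0.1164
  p(2,1)=5/48: -0.1042 × log₂(0.1042) = 0.3399
  p(2,2)=1/8: -0.1250 × log₂(0.1250) = 0.3750
H(X,Y) = 2.8250 bits


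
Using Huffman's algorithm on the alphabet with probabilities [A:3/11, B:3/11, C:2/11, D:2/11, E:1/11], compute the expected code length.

Huffman tree construction:
Combine smallest probabilities repeatedly
Resulting codes:
  A: 01 (length 2)
  B: 10 (length 2)
  C: 111 (length 3)
  D: 00 (length 2)
  E: 110 (length 3)
Average length = Σ p(s) × length(s) = 2.2727 bits


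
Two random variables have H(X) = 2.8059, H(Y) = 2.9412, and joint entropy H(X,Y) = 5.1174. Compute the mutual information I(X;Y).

I(X;Y) = H(X) + H(Y) - H(X,Y)
I(X;Y) = 2.8059 + 2.9412 - 5.1174 = 0.6297 bits


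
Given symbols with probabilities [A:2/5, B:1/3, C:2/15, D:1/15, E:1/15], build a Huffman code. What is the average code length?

Huffman tree construction:
Combine smallest probabilities repeatedly
Resulting codes:
  A: 0 (length 1)
  B: 11 (length 2)
  C: 100 (length 3)
  D: 1010 (length 4)
  E: 1011 (length 4)
Average length = Σ p(s) × length(s) = 2.0000 bits


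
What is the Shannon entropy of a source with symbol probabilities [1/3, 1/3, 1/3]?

H(X) = -Σ p(x) log₂ p(x)
  -1/3 × log₂(1/3) = 0.5283
  -1/3 × log₂(1/3) = 0.5283
  -1/3 × log₂(1/3) = 0.5283
H(X) = 1.5850 bits


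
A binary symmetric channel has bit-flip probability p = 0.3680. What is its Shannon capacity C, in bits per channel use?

For BSC with error probability p:
C = 1 - H(p) where H(p) is binary entropy
H(0.3680) = -0.3680 × log₂(0.3680) - 0.6320 × log₂(0.6320)
H(p) = 0.9491
C = 1 - 0.9491 = 0.0509 bits/use


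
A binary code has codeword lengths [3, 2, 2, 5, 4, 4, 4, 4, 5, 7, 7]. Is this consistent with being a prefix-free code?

Kraft inequality: Σ 2^(-l_i) ≤ 1 for prefix-free code
Calculating: 2^(-3) + 2^(-2) + 2^(-2) + 2^(-5) + 2^(-4) + 2^(-4) + 2^(-4) + 2^(-4) + 2^(-5) + 2^(-7) + 2^(-7)
= 0.125 + 0.25 + 0.25 + 0.03125 + 0.0625 + 0.0625 + 0.0625 + 0.0625 + 0.03125 + 0.0078125 + 0.0078125
= 0.9531
Since 0.9531 ≤ 1, prefix-free code exists


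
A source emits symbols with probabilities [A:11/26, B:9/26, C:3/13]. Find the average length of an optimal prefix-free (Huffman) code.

Huffman tree construction:
Combine smallest probabilities repeatedly
Resulting codes:
  A: 0 (length 1)
  B: 11 (length 2)
  C: 10 (length 2)
Average length = Σ p(s) × length(s) = 1.5769 bits


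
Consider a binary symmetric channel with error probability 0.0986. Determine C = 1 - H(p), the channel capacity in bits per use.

For BSC with error probability p:
C = 1 - H(p) where H(p) is binary entropy
H(0.0986) = -0.0986 × log₂(0.0986) - 0.9014 × log₂(0.9014)
H(p) = 0.4645
C = 1 - 0.4645 = 0.5355 bits/use


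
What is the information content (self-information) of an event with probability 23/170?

Information content I(x) = -log₂(p(x))
I = -log₂(23/170) = -log₂(0.1353)
I = 2.8858 bits


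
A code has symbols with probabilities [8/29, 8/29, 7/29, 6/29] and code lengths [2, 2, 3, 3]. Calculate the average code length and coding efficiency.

Average length L = Σ p_i × l_i = 2.4483 bits
Entropy H = 1.9904 bits
Efficiency η = H/L × 100% = 81.30%


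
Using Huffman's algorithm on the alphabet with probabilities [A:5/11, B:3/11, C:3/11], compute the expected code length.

Huffman tree construction:
Combine smallest probabilities repeatedly
Resulting codes:
  A: 0 (length 1)
  B: 10 (length 2)
  C: 11 (length 2)
Average length = Σ p(s) × length(s) = 1.5455 bits


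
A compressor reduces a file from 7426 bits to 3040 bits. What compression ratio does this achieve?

Compression ratio = Original / Compressed
= 7426 / 3040 = 2.44:1


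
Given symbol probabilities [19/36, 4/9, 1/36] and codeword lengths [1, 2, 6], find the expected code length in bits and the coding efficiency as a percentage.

Average length L = Σ p_i × l_i = 1.5833 bits
Entropy H = 1.1502 bits
Efficiency η = H/L × 100% = 72.64%


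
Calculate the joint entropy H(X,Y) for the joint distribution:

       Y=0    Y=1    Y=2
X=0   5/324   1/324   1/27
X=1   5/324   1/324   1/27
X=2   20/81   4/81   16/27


H(X,Y) = -Σ p(x,y) log₂ p(x,y)
  p(0,0)=5/324: -0.0154 × log₂(0.0154) = 0.0929
  p(0,1)=1/324: -0.0031 × log₂(0.0031) = 0.0257
  p(0,2)=1/27: -0.0370 × log₂(0.0370) = 0.1761
  p(1,0)=5/324: -0.0154 × log₂(0.0154) = 0.0929
  p(1,1)=1/324: -0.0031 × log₂(0.0031) = 0.0257
  p(1,2)=1/27: -0.0370 × log₂(0.0370) = 0.1761
  p(2,0)=20/81: -0.2469 × log₂(0.2469) = 0.4983
  p(2,1)=4/81: -0.0494 × log₂(0.0494) = 0.2143
  p(2,2)=16/27: -0.5926 × log₂(0.5926) = 0.4473
H(X,Y) = 1.7493 bits


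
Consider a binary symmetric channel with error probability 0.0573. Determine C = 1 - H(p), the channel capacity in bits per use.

For BSC with error probability p:
C = 1 - H(p) where H(p) is binary entropy
H(0.0573) = -0.0573 × log₂(0.0573) - 0.9427 × log₂(0.9427)
H(p) = 0.3166
C = 1 - 0.3166 = 0.6834 bits/use


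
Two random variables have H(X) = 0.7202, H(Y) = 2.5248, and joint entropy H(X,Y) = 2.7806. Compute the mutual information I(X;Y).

I(X;Y) = H(X) + H(Y) - H(X,Y)
I(X;Y) = 0.7202 + 2.5248 - 2.7806 = 0.4644 bits


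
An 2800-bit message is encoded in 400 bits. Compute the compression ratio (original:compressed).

Compression ratio = Original / Compressed
= 2800 / 400 = 7.00:1


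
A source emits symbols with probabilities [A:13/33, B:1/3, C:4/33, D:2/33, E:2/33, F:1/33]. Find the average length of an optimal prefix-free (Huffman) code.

Huffman tree construction:
Combine smallest probabilities repeatedly
Resulting codes:
  A: 0 (length 1)
  B: 11 (length 2)
  C: 100 (length 3)
  D: 10111 (length 5)
  E: 1010 (length 4)
  F: 10110 (length 5)
Average length = Σ p(s) × length(s) = 2.1212 bits


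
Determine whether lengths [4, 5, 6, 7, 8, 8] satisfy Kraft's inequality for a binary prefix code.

Kraft inequality: Σ 2^(-l_i) ≤ 1 for prefix-free code
Calculating: 2^(-4) + 2^(-5) + 2^(-6) + 2^(-7) + 2^(-8) + 2^(-8)
= 0.0625 + 0.03125 + 0.015625 + 0.0078125 + 0.00390625 + 0.00390625
= 0.1250
Since 0.1250 ≤ 1, prefix-free code exists


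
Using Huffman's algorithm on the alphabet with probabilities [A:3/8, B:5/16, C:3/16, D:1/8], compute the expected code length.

Huffman tree construction:
Combine smallest probabilities repeatedly
Resulting codes:
  A: 0 (length 1)
  B: 10 (length 2)
  C: 111 (length 3)
  D: 110 (length 3)
Average length = Σ p(s) × length(s) = 1.9375 bits


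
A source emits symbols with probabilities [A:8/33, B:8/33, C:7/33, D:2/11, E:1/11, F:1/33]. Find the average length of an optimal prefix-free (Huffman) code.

Huffman tree construction:
Combine smallest probabilities repeatedly
Resulting codes:
  A: 01 (length 2)
  B: 10 (length 2)
  C: 00 (length 2)
  D: 111 (length 3)
  E: 1101 (length 4)
  F: 1100 (length 4)
Average length = Σ p(s) × length(s) = 2.4242 bits


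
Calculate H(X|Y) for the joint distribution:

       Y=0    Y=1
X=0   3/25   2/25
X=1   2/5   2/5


H(X|Y) = Σ_y p(y) H(X|Y=y)
  p(Y=0) = 13/25, H(X|Y=0) = 0.7793
  p(Y=1) = 12/25, H(X|Y=1) = 0.6500
H(X|Y) = 0.5200×0.7793 + 0.4800×0.6500 = 0.7173 bits


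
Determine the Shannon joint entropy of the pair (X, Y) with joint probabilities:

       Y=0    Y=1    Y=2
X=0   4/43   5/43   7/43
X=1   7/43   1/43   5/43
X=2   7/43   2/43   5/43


H(X,Y) = -Σ p(x,y) log₂ p(x,y)
  p(0,0)=4/43: -0.0930 × log₂(0.0930) = 0.3187
  p(0,1)=5/43: -0.1163 × log₂(0.1163) = 0.3610
  p(0,2)=7/43: -0.1628 × log₂(0.1628) = 0.4263
  p(1,0)=7/43: -0.1628 × log₂(0.1628) = 0.4263
  p(1,1)=1/43: -0.0233 × log₂(0.0233) = 0.1262
  p(1,2)=5/43: -0.1163 × log₂(0.1163) = 0.3610
  p(2,0)=7/43: -0.1628 × log₂(0.1628) = 0.4263
  p(2,1)=2/43: -0.0465 × log₂(0.0465) = 0.2059
  p(2,2)=5/43: -0.1163 × log₂(0.1163) = 0.3610
H(X,Y) = 3.0127 bits


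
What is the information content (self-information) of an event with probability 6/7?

Information content I(x) = -log₂(p(x))
I = -log₂(6/7) = -log₂(0.8571)
I = 0.2224 bits


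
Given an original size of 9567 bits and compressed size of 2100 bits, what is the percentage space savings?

Space savings = (1 - Compressed/Original) × 100%
= (1 - 2100/9567) × 100%
= 78.05%


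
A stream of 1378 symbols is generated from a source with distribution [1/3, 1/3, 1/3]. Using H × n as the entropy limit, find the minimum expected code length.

Entropy H = 1.5850 bits/symbol
Minimum bits = H × n = 1.5850 × 1378
= 2184.08 bits


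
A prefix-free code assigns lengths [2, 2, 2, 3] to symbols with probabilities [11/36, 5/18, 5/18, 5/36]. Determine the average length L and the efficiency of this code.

Average length L = Σ p_i × l_i = 2.1389 bits
Entropy H = 1.9449 bits
Efficiency η = H/L × 100% = 90.93%


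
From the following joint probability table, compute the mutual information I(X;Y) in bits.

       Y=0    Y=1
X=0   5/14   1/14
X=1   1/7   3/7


H(X) = 0.9852, H(Y) = 1.0000, H(X,Y) = 1.7274
I(X;Y) = H(X) + H(Y) - H(X,Y) = 0.2578 bits


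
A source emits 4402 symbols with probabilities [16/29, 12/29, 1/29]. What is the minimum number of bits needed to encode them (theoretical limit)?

Entropy H = 1.1677 bits/symbol
Minimum bits = H × n = 1.1677 × 4402
= 5140.00 bits


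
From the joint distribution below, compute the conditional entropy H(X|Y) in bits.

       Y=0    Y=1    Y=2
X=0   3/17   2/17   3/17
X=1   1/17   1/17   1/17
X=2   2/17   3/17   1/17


H(X|Y) = Σ_y p(y) H(X|Y=y)
  p(Y=0) = 6/17, H(X|Y=0) = 1.4591
  p(Y=1) = 6/17, H(X|Y=1) = 1.4591
  p(Y=2) = 5/17, H(X|Y=2) = 1.3710
H(X|Y) = 0.3529×1.4591 + 0.3529×1.4591 + 0.2941×1.3710 = 1.4332 bits


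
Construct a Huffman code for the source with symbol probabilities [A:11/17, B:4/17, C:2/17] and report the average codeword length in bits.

Huffman tree construction:
Combine smallest probabilities repeatedly
Resulting codes:
  A: 1 (length 1)
  B: 01 (length 2)
  C: 00 (length 2)
Average length = Σ p(s) × length(s) = 1.3529 bits


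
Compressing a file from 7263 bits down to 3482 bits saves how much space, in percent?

Space savings = (1 - Compressed/Original) × 100%
= (1 - 3482/7263) × 100%
= 52.06%


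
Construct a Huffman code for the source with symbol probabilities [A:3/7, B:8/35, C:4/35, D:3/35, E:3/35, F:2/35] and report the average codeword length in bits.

Huffman tree construction:
Combine smallest probabilities repeatedly
Resulting codes:
  A: 0 (length 1)
  B: 10 (length 2)
  C: 1111 (length 4)
  D: 1101 (length 4)
  E: 1110 (length 4)
  F: 1100 (length 4)
Average length = Σ p(s) × length(s) = 2.2571 bits


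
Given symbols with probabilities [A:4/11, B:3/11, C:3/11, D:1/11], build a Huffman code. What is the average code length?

Huffman tree construction:
Combine smallest probabilities repeatedly
Resulting codes:
  A: 11 (length 2)
  B: 01 (length 2)
  C: 10 (length 2)
  D: 00 (length 2)
Average length = Σ p(s) × length(s) = 2.0000 bits


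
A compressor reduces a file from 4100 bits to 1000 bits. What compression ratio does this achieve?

Compression ratio = Original / Compressed
= 4100 / 1000 = 4.10:1


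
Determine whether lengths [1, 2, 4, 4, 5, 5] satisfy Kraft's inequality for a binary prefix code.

Kraft inequality: Σ 2^(-l_i) ≤ 1 for prefix-free code
Calculating: 2^(-1) + 2^(-2) + 2^(-4) + 2^(-4) + 2^(-5) + 2^(-5)
= 0.5 + 0.25 + 0.0625 + 0.0625 + 0.03125 + 0.03125
= 0.9375
Since 0.9375 ≤ 1, prefix-free code exists


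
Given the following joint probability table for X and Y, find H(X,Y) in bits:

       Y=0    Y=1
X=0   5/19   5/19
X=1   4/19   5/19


H(X,Y) = -Σ p(x,y) log₂ p(x,y)
  p(0,0)=5/19: -0.2632 × log₂(0.2632) = 0.5068
  p(0,1)=5/19: -0.2632 × log₂(0.2632) = 0.5068
  p(1,0)=4/19: -0.2105 × log₂(0.2105) = 0.4732
  p(1,1)=5/19: -0.2632 × log₂(0.2632) = 0.5068
H(X,Y) = 1.9938 bits


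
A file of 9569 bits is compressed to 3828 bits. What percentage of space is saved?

Space savings = (1 - Compressed/Original) × 100%
= (1 - 3828/9569) × 100%
= 60.00%


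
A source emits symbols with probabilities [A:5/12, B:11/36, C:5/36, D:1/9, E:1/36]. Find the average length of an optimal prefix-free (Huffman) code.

Huffman tree construction:
Combine smallest probabilities repeatedly
Resulting codes:
  A: 0 (length 1)
  B: 11 (length 2)
  C: 100 (length 3)
  D: 1011 (length 4)
  E: 1010 (length 4)
Average length = Σ p(s) × length(s) = 2.0000 bits


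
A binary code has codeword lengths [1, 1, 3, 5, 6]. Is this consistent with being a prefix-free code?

Kraft inequality: Σ 2^(-l_i) ≤ 1 for prefix-free code
Calculating: 2^(-1) + 2^(-1) + 2^(-3) + 2^(-5) + 2^(-6)
= 0.5 + 0.5 + 0.125 + 0.03125 + 0.015625
= 1.1719
Since 1.1719 > 1, prefix-free code does not exist


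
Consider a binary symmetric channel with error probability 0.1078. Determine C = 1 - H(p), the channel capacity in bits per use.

For BSC with error probability p:
C = 1 - H(p) where H(p) is binary entropy
H(0.1078) = -0.1078 × log₂(0.1078) - 0.8922 × log₂(0.8922)
H(p) = 0.4932
C = 1 - 0.4932 = 0.5068 bits/use


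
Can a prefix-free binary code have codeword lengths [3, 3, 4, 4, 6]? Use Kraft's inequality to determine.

Kraft inequality: Σ 2^(-l_i) ≤ 1 for prefix-free code
Calculating: 2^(-3) + 2^(-3) + 2^(-4) + 2^(-4) + 2^(-6)
= 0.125 + 0.125 + 0.0625 + 0.0625 + 0.015625
= 0.3906
Since 0.3906 ≤ 1, prefix-free code exists


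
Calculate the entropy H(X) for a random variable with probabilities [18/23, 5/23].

H(X) = -Σ p(x) log₂ p(x)
  -18/23 × log₂(18/23) = 0.2768
  -5/23 × log₂(5/23) = 0.4786
H(X) = 0.7554 bits


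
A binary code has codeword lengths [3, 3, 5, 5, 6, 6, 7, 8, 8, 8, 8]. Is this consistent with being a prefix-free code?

Kraft inequality: Σ 2^(-l_i) ≤ 1 for prefix-free code
Calculating: 2^(-3) + 2^(-3) + 2^(-5) + 2^(-5) + 2^(-6) + 2^(-6) + 2^(-7) + 2^(-8) + 2^(-8) + 2^(-8) + 2^(-8)
= 0.125 + 0.125 + 0.03125 + 0.03125 + 0.015625 + 0.015625 + 0.0078125 + 0.00390625 + 0.00390625 + 0.00390625 + 0.00390625
= 0.3672
Since 0.3672 ≤ 1, prefix-free code exists


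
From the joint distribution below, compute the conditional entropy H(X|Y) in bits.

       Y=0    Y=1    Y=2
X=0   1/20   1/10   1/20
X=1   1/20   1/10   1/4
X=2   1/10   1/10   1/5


H(X|Y) = Σ_y p(y) H(X|Y=y)
  p(Y=0) = 1/5, H(X|Y=0) = 1.5000
  p(Y=1) = 3/10, H(X|Y=1) = 1.5850
  p(Y=2) = 1/2, H(X|Y=2) = 1.3610
H(X|Y) = 0.2000×1.5000 + 0.3000×1.5850 + 0.5000×1.3610 = 1.4560 bits


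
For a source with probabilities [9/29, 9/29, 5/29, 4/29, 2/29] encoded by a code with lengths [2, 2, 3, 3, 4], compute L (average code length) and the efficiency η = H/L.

Average length L = Σ p_i × l_i = 2.4483 bits
Entropy H = 2.1453 bits
Efficiency η = H/L × 100% = 87.62%


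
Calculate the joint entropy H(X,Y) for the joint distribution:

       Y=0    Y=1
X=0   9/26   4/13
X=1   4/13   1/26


H(X,Y) = -Σ p(x,y) log₂ p(x,y)
  p(0,0)=9/26: -0.3462 × log₂(0.3462) = 0.5298
  p(0,1)=4/13: -0.3077 × log₂(0.3077) = 0.5232
  p(1,0)=4/13: -0.3077 × log₂(0.3077) = 0.5232
  p(1,1)=1/26: -0.0385 × log₂(0.0385) = 0.1808
H(X,Y) = 1.7570 bits


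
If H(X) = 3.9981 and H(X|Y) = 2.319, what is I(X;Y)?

I(X;Y) = H(X) - H(X|Y)
I(X;Y) = 3.9981 - 2.319 = 1.6791 bits


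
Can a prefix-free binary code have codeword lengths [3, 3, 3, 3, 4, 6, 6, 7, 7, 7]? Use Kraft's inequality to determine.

Kraft inequality: Σ 2^(-l_i) ≤ 1 for prefix-free code
Calculating: 2^(-3) + 2^(-3) + 2^(-3) + 2^(-3) + 2^(-4) + 2^(-6) + 2^(-6) + 2^(-7) + 2^(-7) + 2^(-7)
= 0.125 + 0.125 + 0.125 + 0.125 + 0.0625 + 0.015625 + 0.015625 + 0.0078125 + 0.0078125 + 0.0078125
= 0.6172
Since 0.6172 ≤ 1, prefix-free code exists


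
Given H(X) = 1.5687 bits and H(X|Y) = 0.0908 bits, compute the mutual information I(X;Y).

I(X;Y) = H(X) - H(X|Y)
I(X;Y) = 1.5687 - 0.0908 = 1.4779 bits


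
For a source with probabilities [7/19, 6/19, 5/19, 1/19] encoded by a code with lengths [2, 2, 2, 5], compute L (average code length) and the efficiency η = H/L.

Average length L = Σ p_i × l_i = 2.1579 bits
Entropy H = 1.7863 bits
Efficiency η = H/L × 100% = 82.78%


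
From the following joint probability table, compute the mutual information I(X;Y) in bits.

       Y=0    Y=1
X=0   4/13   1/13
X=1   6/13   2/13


H(X) = 0.9612, H(Y) = 0.7793, H(X,Y) = 1.7381
I(X;Y) = H(X) + H(Y) - H(X,Y) = 0.0024 bits


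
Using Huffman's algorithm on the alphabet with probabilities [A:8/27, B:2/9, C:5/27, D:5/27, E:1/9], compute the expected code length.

Huffman tree construction:
Combine smallest probabilities repeatedly
Resulting codes:
  A: 10 (length 2)
  B: 01 (length 2)
  C: 111 (length 3)
  D: 00 (length 2)
  E: 110 (length 3)
Average length = Σ p(s) × length(s) = 2.2963 bits


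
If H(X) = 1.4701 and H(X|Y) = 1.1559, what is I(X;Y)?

I(X;Y) = H(X) - H(X|Y)
I(X;Y) = 1.4701 - 1.1559 = 0.3142 bits


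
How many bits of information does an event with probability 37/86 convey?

Information content I(x) = -log₂(p(x))
I = -log₂(37/86) = -log₂(0.4302)
I = 1.2168 bits


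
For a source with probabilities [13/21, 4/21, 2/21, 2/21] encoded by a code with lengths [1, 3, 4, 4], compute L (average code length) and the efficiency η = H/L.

Average length L = Σ p_i × l_i = 1.9524 bits
Entropy H = 1.5301 bits
Efficiency η = H/L × 100% = 78.37%


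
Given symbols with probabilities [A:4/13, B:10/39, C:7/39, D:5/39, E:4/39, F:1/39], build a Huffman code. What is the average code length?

Huffman tree construction:
Combine smallest probabilities repeatedly
Resulting codes:
  A: 11 (length 2)
  B: 01 (length 2)
  C: 00 (length 2)
  D: 100 (length 3)
  E: 1011 (length 4)
  F: 1010 (length 4)
Average length = Σ p(s) × length(s) = 2.3846 bits
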